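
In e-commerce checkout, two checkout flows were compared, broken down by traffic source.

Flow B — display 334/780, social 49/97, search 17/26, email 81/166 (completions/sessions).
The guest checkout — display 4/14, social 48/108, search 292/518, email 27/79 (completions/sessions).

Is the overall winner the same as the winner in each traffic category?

No

Display: Flow B 334/780 = 42.8%, the guest checkout 4/14 = 28.6% → Flow B
Social: Flow B 49/97 = 50.5%, the guest checkout 48/108 = 44.4% → Flow B
Search: Flow B 17/26 = 65.4%, the guest checkout 292/518 = 56.4% → Flow B
Email: Flow B 81/166 = 48.8%, the guest checkout 27/79 = 34.2% → Flow B
Overall: Flow B 481/1069 = 45.0%, the guest checkout 371/719 = 51.6% → the guest checkout
Flow B wins each traffic group but the guest checkout wins overall — the comparison reverses. Flow B's sessions skew toward display, which has a lower base rate.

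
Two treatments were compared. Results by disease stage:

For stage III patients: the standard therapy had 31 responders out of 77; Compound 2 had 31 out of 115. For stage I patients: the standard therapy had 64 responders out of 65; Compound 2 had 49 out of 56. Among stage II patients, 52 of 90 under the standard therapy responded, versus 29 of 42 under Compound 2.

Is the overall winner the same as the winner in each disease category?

Stage III: the standard therapy 31/77 = 40.3%, Compound 2 31/115 = 27.0% → the standard therapy
Stage I: the standard therapy 64/65 = 98.5%, Compound 2 49/56 = 87.5% → the standard therapy
Stage II: the standard therapy 52/90 = 57.8%, Compound 2 29/42 = 69.0% → Compound 2
Overall: the standard therapy 147/232 = 63.4%, Compound 2 109/213 = 51.2% → the standard therapy
Neither sweeps: the standard therapy wins 2 of 3 groups, Compound 2 wins 1. The standard therapy wins overall but not every group — no Simpson reversal.

No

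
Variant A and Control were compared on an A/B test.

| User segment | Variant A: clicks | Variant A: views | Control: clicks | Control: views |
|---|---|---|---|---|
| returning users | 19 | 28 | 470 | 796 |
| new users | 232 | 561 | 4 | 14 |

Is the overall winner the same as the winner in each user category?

Returning users: Variant A 19/28 = 67.9%, Control 470/796 = 59.0% → Variant A
New users: Variant A 232/561 = 41.4%, Control 4/14 = 28.6% → Variant A
Overall: Variant A 251/589 = 42.6%, Control 474/810 = 58.5% → Control
Variant A wins each user group but Control wins overall — the comparison reverses. Variant A's views skew toward new users, which has a lower base rate.

No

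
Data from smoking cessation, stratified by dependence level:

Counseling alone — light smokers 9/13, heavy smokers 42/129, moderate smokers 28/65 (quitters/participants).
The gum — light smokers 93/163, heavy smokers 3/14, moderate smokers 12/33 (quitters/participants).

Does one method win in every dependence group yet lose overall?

Yes

Light smokers: counseling alone 9/13 = 69.2%, the gum 93/163 = 57.1% → counseling alone
Heavy smokers: counseling alone 42/129 = 32.6%, the gum 3/14 = 21.4% → counseling alone
Moderate smokers: counseling alone 28/65 = 43.1%, the gum 12/33 = 36.4% → counseling alone
Overall: counseling alone 79/207 = 38.2%, the gum 108/210 = 51.4% → the gum
Counseling alone wins each dependence group but the gum wins overall — the comparison reverses. Counseling alone's participants skew toward heavy smokers, which has a lower base rate.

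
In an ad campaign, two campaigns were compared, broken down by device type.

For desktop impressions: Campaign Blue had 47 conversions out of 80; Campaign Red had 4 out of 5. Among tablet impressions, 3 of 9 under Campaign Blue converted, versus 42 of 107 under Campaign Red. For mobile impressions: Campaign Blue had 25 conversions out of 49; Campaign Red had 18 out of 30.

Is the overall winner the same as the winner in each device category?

Desktop: Campaign Blue 47/80 = 58.8%, Campaign Red 4/5 = 80.0% → Campaign Red
Tablet: Campaign Blue 3/9 = 33.3%, Campaign Red 42/107 = 39.3% → Campaign Red
Mobile: Campaign Blue 25/49 = 51.0%, Campaign Red 18/30 = 60.0% → Campaign Red
Overall: Campaign Blue 75/138 = 54.3%, Campaign Red 64/142 = 45.1% → Campaign Blue
Campaign Red wins each device group but Campaign Blue wins overall — the comparison reverses. Campaign Red's impressions skew toward tablet, which has a lower base rate.

No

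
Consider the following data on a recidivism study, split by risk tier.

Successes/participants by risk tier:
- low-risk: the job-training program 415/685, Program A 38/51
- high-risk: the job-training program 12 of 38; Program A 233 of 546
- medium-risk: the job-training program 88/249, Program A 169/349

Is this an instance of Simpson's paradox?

Yes

Low-risk: the job-training program 415/685 = 60.6%, Program A 38/51 = 74.5% → Program A
High-risk: the job-training program 12/38 = 31.6%, Program A 233/546 = 42.7% → Program A
Medium-risk: the job-training program 88/249 = 35.3%, Program A 169/349 = 48.4% → Program A
Overall: the job-training program 515/972 = 53.0%, Program A 440/946 = 46.5% → the job-training program
Program A wins each risk group but the job-training program wins overall — the comparison reverses. Program A's participants skew toward high-risk, which has a lower base rate.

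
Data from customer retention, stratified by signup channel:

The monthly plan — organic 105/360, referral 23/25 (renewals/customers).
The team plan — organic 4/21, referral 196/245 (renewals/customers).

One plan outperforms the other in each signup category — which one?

Organic: the monthly plan 105/360 = 29.2%, the team plan 4/21 = 19.0% → the monthly plan
Referral: the monthly plan 23/25 = 92.0%, the team plan 196/245 = 80.0% → the monthly plan
The monthly plan has the higher rate in both groups.

the monthly plan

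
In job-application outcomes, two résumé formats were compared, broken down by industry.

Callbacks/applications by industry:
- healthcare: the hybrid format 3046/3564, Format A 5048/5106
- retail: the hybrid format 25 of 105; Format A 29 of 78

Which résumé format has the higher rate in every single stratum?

Healthcare: the hybrid format 3046/3564 = 85.5%, Format A 5048/5106 = 98.9% → Format A
Retail: the hybrid format 25/105 = 23.8%, Format A 29/78 = 37.2% → Format A
Format A has the higher rate in both groups.

Format A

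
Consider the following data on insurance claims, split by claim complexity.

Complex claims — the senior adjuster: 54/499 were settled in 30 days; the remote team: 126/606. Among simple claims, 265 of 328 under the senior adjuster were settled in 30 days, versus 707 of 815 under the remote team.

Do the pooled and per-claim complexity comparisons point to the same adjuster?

Complex: the senior adjuster 54/499 = 10.8%, the remote team 126/606 = 20.8% → the remote team
Simple: the senior adjuster 265/328 = 80.8%, the remote team 707/815 = 86.7% → the remote team
Overall: the senior adjuster 319/827 = 38.6%, the remote team 833/1421 = 58.6% → the remote team
The remote team wins overall and in every claim group — no reversal.

Yes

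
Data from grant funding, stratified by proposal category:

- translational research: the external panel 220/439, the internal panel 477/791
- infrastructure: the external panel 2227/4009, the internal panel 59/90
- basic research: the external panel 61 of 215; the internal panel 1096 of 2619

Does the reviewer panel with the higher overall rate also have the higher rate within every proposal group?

No

Translational research: the external panel 220/439 = 50.1%, the internal panel 477/791 = 60.3% → the internal panel
Infrastructure: the external panel 2227/4009 = 55.6%, the internal panel 59/90 = 65.6% → the internal panel
Basic research: the external panel 61/215 = 28.4%, the internal panel 1096/2619 = 41.8% → the internal panel
Overall: the external panel 2508/4663 = 53.8%, the internal panel 1632/3500 = 46.6% → the external panel
The internal panel wins each proposal group but the external panel wins overall — the comparison reverses. The internal panel's proposals skew toward basic research, which has a lower base rate.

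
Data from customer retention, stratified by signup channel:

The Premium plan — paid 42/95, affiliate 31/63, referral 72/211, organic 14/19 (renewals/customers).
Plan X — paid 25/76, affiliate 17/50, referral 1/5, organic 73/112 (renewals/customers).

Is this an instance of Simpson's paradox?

Paid: the Premium plan 42/95 = 44.2%, Plan X 25/76 = 32.9% → the Premium plan
Affiliate: the Premium plan 31/63 = 49.2%, Plan X 17/50 = 34.0% → the Premium plan
Referral: the Premium plan 72/211 = 34.1%, Plan X 1/5 = 20.0% → the Premium plan
Organic: the Premium plan 14/19 = 73.7%, Plan X 73/112 = 65.2% → the Premium plan
Overall: the Premium plan 159/388 = 41.0%, Plan X 116/243 = 47.7% → Plan X
The Premium plan wins each signup group but Plan X wins overall — the comparison reverses. The Premium plan's customers skew toward referral, which has a lower base rate.

Yes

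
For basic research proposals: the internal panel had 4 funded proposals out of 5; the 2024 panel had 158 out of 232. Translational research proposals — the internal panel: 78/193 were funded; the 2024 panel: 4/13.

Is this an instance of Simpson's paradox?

Basic research: the internal panel 4/5 = 80.0%, the 2024 panel 158/232 = 68.1% → the internal panel
Translational research: the internal panel 78/193 = 40.4%, the 2024 panel 4/13 = 30.8% → the internal panel
Overall: the internal panel 82/198 = 41.4%, the 2024 panel 162/245 = 66.1% → the 2024 panel
The internal panel wins each proposal group but the 2024 panel wins overall — the comparison reverses. The internal panel's proposals skew toward translational research, which has a lower base rate.

Yes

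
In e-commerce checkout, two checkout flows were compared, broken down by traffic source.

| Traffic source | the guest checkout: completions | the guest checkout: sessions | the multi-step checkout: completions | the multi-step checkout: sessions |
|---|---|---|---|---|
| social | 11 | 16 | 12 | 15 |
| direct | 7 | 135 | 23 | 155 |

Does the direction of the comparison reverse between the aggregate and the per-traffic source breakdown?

Social: the guest checkout 11/16 = 68.8%, the multi-step checkout 12/15 = 80.0% → the multi-step checkout
Direct: the guest checkout 7/135 = 5.2%, the multi-step checkout 23/155 = 14.8% → the multi-step checkout
Overall: the guest checkout 18/151 = 11.9%, the multi-step checkout 35/170 = 20.6% → the multi-step checkout
The multi-step checkout wins overall and in every traffic group — no reversal.

No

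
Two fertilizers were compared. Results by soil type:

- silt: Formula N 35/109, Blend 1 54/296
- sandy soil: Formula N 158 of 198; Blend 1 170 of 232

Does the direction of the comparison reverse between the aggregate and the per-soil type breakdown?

No

Silt: Formula N 35/109 = 32.1%, Blend 1 54/296 = 18.2% → Formula N
Sandy soil: Formula N 158/198 = 79.8%, Blend 1 170/232 = 73.3% → Formula N
Overall: Formula N 193/307 = 62.9%, Blend 1 224/528 = 42.4% → Formula N
Formula N wins overall and in every soil group — no reversal.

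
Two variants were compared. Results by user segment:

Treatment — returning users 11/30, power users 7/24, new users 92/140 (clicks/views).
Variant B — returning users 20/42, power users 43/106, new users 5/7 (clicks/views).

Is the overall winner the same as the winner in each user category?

Returning users: Treatment 11/30 = 36.7%, Variant B 20/42 = 47.6% → Variant B
Power users: Treatment 7/24 = 29.2%, Variant B 43/106 = 40.6% → Variant B
New users: Treatment 92/140 = 65.7%, Variant B 5/7 = 71.4% → Variant B
Overall: Treatment 110/194 = 56.7%, Variant B 68/155 = 43.9% → Treatment
Variant B wins each user group but Treatment wins overall — the comparison reverses. Variant B's views skew toward power users, which has a lower base rate.

No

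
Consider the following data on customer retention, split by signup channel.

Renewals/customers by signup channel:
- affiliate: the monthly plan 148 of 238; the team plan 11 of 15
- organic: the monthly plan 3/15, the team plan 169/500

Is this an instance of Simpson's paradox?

Affiliate: the monthly plan 148/238 = 62.2%, the team plan 11/15 = 73.3% → the team plan
Organic: the monthly plan 3/15 = 20.0%, the team plan 169/500 = 33.8% → the team plan
Overall: the monthly plan 151/253 = 59.7%, the team plan 180/515 = 35.0% → the monthly plan
The team plan wins each signup group but the monthly plan wins overall — the comparison reverses. The team plan's customers skew toward organic, which has a lower base rate.

Yes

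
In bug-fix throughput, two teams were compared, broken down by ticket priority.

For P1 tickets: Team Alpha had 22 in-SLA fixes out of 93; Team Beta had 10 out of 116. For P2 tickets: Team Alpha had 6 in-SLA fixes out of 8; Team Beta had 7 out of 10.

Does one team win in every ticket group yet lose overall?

No

P1: Team Alpha 22/93 = 23.7%, Team Beta 10/116 = 8.6% → Team Alpha
P2: Team Alpha 6/8 = 75.0%, Team Beta 7/10 = 70.0% → Team Alpha
Overall: Team Alpha 28/101 = 27.7%, Team Beta 17/126 = 13.5% → Team Alpha
Team Alpha wins overall and in every ticket group — no reversal.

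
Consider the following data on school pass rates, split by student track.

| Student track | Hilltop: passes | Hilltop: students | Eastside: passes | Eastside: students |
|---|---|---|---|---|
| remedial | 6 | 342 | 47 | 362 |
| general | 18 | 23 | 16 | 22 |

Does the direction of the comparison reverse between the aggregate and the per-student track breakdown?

Remedial: Hilltop 6/342 = 1.8%, Eastside 47/362 = 13.0% → Eastside
General: Hilltop 18/23 = 78.3%, Eastside 16/22 = 72.7% → Hilltop
Overall: Hilltop 24/365 = 6.6%, Eastside 63/384 = 16.4% → Eastside
Neither sweeps: Hilltop wins 1 of 2 groups, Eastside wins 1. Eastside wins overall but not every group — no Simpson reversal.

No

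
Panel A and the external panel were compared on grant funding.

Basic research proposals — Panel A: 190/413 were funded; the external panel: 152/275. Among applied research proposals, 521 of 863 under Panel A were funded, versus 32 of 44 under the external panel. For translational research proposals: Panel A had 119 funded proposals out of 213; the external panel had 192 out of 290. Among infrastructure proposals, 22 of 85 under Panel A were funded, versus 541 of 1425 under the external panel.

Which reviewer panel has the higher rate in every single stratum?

the external panel

Basic research: Panel A 190/413 = 46.0%, the external panel 152/275 = 55.3% → the external panel
Applied research: Panel A 521/863 = 60.4%, the external panel 32/44 = 72.7% → the external panel
Translational research: Panel A 119/213 = 55.9%, the external panel 192/290 = 66.2% → the external panel
Infrastructure: Panel A 22/85 = 25.9%, the external panel 541/1425 = 38.0% → the external panel
The external panel has the higher rate in all 4 groups.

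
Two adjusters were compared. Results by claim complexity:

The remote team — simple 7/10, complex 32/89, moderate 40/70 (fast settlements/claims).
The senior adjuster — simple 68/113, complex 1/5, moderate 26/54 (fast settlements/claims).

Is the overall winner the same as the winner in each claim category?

No

Simple: the remote team 7/10 = 70.0%, the senior adjuster 68/113 = 60.2% → the remote team
Complex: the remote team 32/89 = 36.0%, the senior adjuster 1/5 = 20.0% → the remote team
Moderate: the remote team 40/70 = 57.1%, the senior adjuster 26/54 = 48.1% → the remote team
Overall: the remote team 79/169 = 46.7%, the senior adjuster 95/172 = 55.2% → the senior adjuster
The remote team wins each claim group but the senior adjuster wins overall — the comparison reverses. The remote team's claims skew toward complex, which has a lower base rate.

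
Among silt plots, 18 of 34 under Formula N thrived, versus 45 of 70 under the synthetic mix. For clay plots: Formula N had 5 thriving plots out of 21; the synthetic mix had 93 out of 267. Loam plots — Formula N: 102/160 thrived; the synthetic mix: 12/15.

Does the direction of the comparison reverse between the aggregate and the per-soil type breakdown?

Silt: Formula N 18/34 = 52.9%, the synthetic mix 45/70 = 64.3% → the synthetic mix
Clay: Formula N 5/21 = 23.8%, the synthetic mix 93/267 = 34.8% → the synthetic mix
Loam: Formula N 102/160 = 63.8%, the synthetic mix 12/15 = 80.0% → the synthetic mix
Overall: Formula N 125/215 = 58.1%, the synthetic mix 150/352 = 42.6% → Formula N
The synthetic mix wins each soil group but Formula N wins overall — the comparison reverses. The synthetic mix's plots skew toward clay, which has a lower base rate.

Yes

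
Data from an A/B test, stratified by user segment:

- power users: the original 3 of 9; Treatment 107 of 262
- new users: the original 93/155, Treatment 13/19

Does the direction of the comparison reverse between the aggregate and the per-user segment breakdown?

Power users: the original 3/9 = 33.3%, Treatment 107/262 = 40.8% → Treatment
New users: the original 93/155 = 60.0%, Treatment 13/19 = 68.4% → Treatment
Overall: the original 96/164 = 58.5%, Treatment 120/281 = 42.7% → the original
Treatment wins each user group but the original wins overall — the comparison reverses. Treatment's views skew toward power users, which has a lower base rate.

Yes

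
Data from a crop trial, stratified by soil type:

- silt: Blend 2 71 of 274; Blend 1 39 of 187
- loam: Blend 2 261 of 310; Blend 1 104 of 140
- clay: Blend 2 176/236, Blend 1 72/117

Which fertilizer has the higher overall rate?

Blend 2

Silt: Blend 2 71/274 = 25.9%, Blend 1 39/187 = 20.9% → Blend 2
Loam: Blend 2 261/310 = 84.2%, Blend 1 104/140 = 74.3% → Blend 2
Clay: Blend 2 176/236 = 74.6%, Blend 1 72/117 = 61.5% → Blend 2
Overall: Blend 2 508/820 = 62.0%, Blend 1 215/444 = 48.4% → Blend 2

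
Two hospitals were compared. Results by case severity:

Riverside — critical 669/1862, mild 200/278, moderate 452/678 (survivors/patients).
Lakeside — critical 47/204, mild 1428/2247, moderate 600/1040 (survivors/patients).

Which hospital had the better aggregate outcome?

Lakeside

Critical: Riverside 669/1862 = 35.9%, Lakeside 47/204 = 23.0% → Riverside
Mild: Riverside 200/278 = 71.9%, Lakeside 1428/2247 = 63.6% → Riverside
Moderate: Riverside 452/678 = 66.7%, Lakeside 600/1040 = 57.7% → Riverside
Overall: Riverside 1321/2818 = 46.9%, Lakeside 2075/3491 = 59.4% → Lakeside
(Riverside wins every case group but Lakeside wins overall — Riverside's patients skew toward the low-rate critical group.)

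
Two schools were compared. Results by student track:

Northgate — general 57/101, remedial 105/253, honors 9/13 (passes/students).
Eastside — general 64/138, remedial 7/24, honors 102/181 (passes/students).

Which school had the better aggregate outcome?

Eastside

General: Northgate 57/101 = 56.4%, Eastside 64/138 = 46.4% → Northgate
Remedial: Northgate 105/253 = 41.5%, Eastside 7/24 = 29.2% → Northgate
Honors: Northgate 9/13 = 69.2%, Eastside 102/181 = 56.4% → Northgate
Overall: Northgate 171/367 = 46.6%, Eastside 173/343 = 50.4% → Eastside
(Northgate wins every student group but Eastside wins overall — Northgate's students skew toward the low-rate remedial group.)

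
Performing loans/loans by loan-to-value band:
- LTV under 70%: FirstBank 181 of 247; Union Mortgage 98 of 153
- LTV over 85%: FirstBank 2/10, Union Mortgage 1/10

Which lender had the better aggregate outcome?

LTV under 70%: FirstBank 181/247 = 73.3%, Union Mortgage 98/153 = 64.1% → FirstBank
LTV over 85%: FirstBank 2/10 = 20.0%, Union Mortgage 1/10 = 10.0% → FirstBank
Overall: FirstBank 183/257 = 71.2%, Union Mortgage 99/163 = 60.7% → FirstBank

FirstBank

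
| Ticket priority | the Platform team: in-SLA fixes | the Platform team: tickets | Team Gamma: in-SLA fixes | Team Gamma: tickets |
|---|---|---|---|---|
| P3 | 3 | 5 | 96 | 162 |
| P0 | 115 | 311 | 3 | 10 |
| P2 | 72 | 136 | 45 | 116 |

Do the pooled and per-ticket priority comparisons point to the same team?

P3: the Platform team 3/5 = 60.0%, Team Gamma 96/162 = 59.3% → the Platform team
P0: the Platform team 115/311 = 37.0%, Team Gamma 3/10 = 30.0% → the Platform team
P2: the Platform team 72/136 = 52.9%, Team Gamma 45/116 = 38.8% → the Platform team
Overall: the Platform team 190/452 = 42.0%, Team Gamma 144/288 = 50.0% → Team Gamma
The Platform team wins each ticket group but Team Gamma wins overall — the comparison reverses. The Platform team's tickets skew toward P0, which has a lower base rate.

No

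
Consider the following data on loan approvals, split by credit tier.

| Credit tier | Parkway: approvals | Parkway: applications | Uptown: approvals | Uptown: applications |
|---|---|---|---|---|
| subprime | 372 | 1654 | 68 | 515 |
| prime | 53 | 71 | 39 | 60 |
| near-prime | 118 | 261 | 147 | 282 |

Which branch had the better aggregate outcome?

Uptown

Subprime: Parkway 372/1654 = 22.5%, Uptown 68/515 = 13.2% → Parkway
Prime: Parkway 53/71 = 74.6%, Uptown 39/60 = 65.0% → Parkway
Near-prime: Parkway 118/261 = 45.2%, Uptown 147/282 = 52.1% → Uptown
Overall: Parkway 543/1986 = 27.3%, Uptown 254/857 = 29.6% → Uptown
(Neither sweeps every credit group, but Uptown has the higher pooled rate.)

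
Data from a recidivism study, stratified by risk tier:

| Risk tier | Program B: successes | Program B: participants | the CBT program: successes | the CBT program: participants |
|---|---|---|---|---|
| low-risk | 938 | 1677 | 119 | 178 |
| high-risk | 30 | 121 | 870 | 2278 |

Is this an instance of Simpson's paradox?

Low-risk: Program B 938/1677 = 55.9%, the CBT program 119/178 = 66.9% → the CBT program
High-risk: Program B 30/121 = 24.8%, the CBT program 870/2278 = 38.2% → the CBT program
Overall: Program B 968/1798 = 53.8%, the CBT program 989/2456 = 40.3% → Program B
The CBT program wins each risk group but Program B wins overall — the comparison reverses. The CBT program's participants skew toward high-risk, which has a lower base rate.

Yes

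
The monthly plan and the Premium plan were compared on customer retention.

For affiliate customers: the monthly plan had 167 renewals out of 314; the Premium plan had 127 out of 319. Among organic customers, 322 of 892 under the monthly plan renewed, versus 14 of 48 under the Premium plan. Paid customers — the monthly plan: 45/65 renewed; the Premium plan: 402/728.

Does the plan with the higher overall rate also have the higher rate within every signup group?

Affiliate: the monthly plan 167/314 = 53.2%, the Premium plan 127/319 = 39.8% → the monthly plan
Organic: the monthly plan 322/892 = 36.1%, the Premium plan 14/48 = 29.2% → the monthly plan
Paid: the monthly plan 45/65 = 69.2%, the Premium plan 402/728 = 55.2% → the monthly plan
Overall: the monthly plan 534/1271 = 42.0%, the Premium plan 543/1095 = 49.6% → the Premium plan
The monthly plan wins each signup group but the Premium plan wins overall — the comparison reverses. The monthly plan's customers skew toward organic, which has a lower base rate.

No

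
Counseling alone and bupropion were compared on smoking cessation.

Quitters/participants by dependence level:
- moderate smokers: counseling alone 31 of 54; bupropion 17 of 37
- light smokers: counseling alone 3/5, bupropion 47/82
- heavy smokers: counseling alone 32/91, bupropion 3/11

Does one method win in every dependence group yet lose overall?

Yes

Moderate smokers: counseling alone 31/54 = 57.4%, bupropion 17/37 = 45.9% → counseling alone
Light smokers: counseling alone 3/5 = 60.0%, bupropion 47/82 = 57.3% → counseling alone
Heavy smokers: counseling alone 32/91 = 35.2%, bupropion 3/11 = 27.3% → counseling alone
Overall: counseling alone 66/150 = 44.0%, bupropion 67/130 = 51.5% → bupropion
Counseling alone wins each dependence group but bupropion wins overall — the comparison reverses. Counseling alone's participants skew toward heavy smokers, which has a lower base rate.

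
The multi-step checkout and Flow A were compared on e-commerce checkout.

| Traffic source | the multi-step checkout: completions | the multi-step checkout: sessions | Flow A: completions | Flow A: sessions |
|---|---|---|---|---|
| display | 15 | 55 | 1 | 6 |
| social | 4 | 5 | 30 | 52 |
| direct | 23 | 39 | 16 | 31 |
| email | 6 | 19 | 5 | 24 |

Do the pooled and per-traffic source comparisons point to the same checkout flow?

No

Display: the multi-step checkout 15/55 = 27.3%, Flow A 1/6 = 16.7% → the multi-step checkout
Social: the multi-step checkout 4/5 = 80.0%, Flow A 30/52 = 57.7% → the multi-step checkout
Direct: the multi-step checkout 23/39 = 59.0%, Flow A 16/31 = 51.6% → the multi-step checkout
Email: the multi-step checkout 6/19 = 31.6%, Flow A 5/24 = 20.8% → the multi-step checkout
Overall: the multi-step checkout 48/118 = 40.7%, Flow A 52/113 = 46.0% → Flow A
The multi-step checkout wins each traffic group but Flow A wins overall — the comparison reverses. The multi-step checkout's sessions skew toward display, which has a lower base rate.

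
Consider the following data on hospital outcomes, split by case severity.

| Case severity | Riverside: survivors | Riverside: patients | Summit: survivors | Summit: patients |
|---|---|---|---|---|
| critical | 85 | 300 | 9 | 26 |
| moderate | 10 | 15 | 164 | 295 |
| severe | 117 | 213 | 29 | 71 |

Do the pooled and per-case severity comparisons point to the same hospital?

Critical: Riverside 85/300 = 28.3%, Summit 9/26 = 34.6% → Summit
Moderate: Riverside 10/15 = 66.7%, Summit 164/295 = 55.6% → Riverside
Severe: Riverside 117/213 = 54.9%, Summit 29/71 = 40.8% → Riverside
Overall: Riverside 212/528 = 40.2%, Summit 202/392 = 51.5% → Summit
Neither sweeps: Riverside wins 2 of 3 groups, Summit wins 1. Summit wins overall but not every group — no Simpson reversal.

No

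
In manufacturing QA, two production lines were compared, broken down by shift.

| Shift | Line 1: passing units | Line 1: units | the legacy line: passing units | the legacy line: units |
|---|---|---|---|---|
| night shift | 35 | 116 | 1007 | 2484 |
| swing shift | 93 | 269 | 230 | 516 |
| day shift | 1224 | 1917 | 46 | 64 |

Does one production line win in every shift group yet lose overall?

Yes

Night shift: Line 1 35/116 = 30.2%, the legacy line 1007/2484 = 40.5% → the legacy line
Swing shift: Line 1 93/269 = 34.6%, the legacy line 230/516 = 44.6% → the legacy line
Day shift: Line 1 1224/1917 = 63.8%, the legacy line 46/64 = 71.9% → the legacy line
Overall: Line 1 1352/2302 = 58.7%, the legacy line 1283/3064 = 41.9% → Line 1
The legacy line wins each shift group but Line 1 wins overall — the comparison reverses. The legacy line's units skew toward night shift, which has a lower base rate.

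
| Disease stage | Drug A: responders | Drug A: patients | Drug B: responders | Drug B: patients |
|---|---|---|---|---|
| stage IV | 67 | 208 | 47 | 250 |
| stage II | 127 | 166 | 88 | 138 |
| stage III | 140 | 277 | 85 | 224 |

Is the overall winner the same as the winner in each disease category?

Stage IV: Drug A 67/208 = 32.2%, Drug B 47/250 = 18.8% → Drug A
Stage II: Drug A 127/166 = 76.5%, Drug B 88/138 = 63.8% → Drug A
Stage III: Drug A 140/277 = 50.5%, Drug B 85/224 = 37.9% → Drug A
Overall: Drug A 334/651 = 51.3%, Drug B 220/612 = 35.9% → Drug A
Drug A wins overall and in every disease group — no reversal.

Yes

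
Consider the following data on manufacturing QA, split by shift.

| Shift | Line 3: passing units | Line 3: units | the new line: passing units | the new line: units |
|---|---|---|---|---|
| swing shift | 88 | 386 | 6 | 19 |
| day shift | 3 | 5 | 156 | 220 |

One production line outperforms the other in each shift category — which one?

Swing shift: Line 3 88/386 = 22.8%, the new line 6/19 = 31.6% → the new line
Day shift: Line 3 3/5 = 60.0%, the new line 156/220 = 70.9% → the new line
The new line has the higher rate in both groups.

the new line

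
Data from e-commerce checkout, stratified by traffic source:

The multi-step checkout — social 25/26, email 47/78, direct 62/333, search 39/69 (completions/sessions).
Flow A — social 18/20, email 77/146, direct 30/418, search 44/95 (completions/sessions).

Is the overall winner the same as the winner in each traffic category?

Social: the multi-step checkout 25/26 = 96.2%, Flow A 18/20 = 90.0% → the multi-step checkout
Email: the multi-step checkout 47/78 = 60.3%, Flow A 77/146 = 52.7% → the multi-step checkout
Direct: the multi-step checkout 62/333 = 18.6%, Flow A 30/418 = 7.2% → the multi-step checkout
Search: the multi-step checkout 39/69 = 56.5%, Flow A 44/95 = 46.3% → the multi-step checkout
Overall: the multi-step checkout 173/506 = 34.2%, Flow A 169/679 = 24.9% → the multi-step checkout
The multi-step checkout wins overall and in every traffic group — no reversal.

Yes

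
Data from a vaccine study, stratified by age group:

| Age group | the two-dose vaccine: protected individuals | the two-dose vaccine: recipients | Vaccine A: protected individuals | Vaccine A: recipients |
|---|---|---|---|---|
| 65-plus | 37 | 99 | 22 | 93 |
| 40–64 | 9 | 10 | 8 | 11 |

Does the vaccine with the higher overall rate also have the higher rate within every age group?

65-plus: the two-dose vaccine 37/99 = 37.4%, Vaccine A 22/93 = 23.7% → the two-dose vaccine
40–64: the two-dose vaccine 9/10 = 90.0%, Vaccine A 8/11 = 72.7% → the two-dose vaccine
Overall: the two-dose vaccine 46/109 = 42.2%, Vaccine A 30/104 = 28.8% → the two-dose vaccine
The two-dose vaccine wins overall and in every age group — no reversal.

Yes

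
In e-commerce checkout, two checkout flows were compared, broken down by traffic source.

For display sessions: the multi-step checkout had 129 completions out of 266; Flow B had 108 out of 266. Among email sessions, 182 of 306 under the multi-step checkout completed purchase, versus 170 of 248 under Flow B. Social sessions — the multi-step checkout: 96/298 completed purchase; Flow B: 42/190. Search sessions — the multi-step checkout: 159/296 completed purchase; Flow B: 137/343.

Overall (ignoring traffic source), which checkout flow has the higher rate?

Display: the multi-step checkout 129/266 = 48.5%, Flow B 108/266 = 40.6% → the multi-step checkout
Email: the multi-step checkout 182/306 = 59.5%, Flow B 170/248 = 68.5% → Flow B
Social: the multi-step checkout 96/298 = 32.2%, Flow B 42/190 = 22.1% → the multi-step checkout
Search: the multi-step checkout 159/296 = 53.7%, Flow B 137/343 = 39.9% → the multi-step checkout
Overall: the multi-step checkout 566/1166 = 48.5%, Flow B 457/1047 = 43.6% → the multi-step checkout
(Neither sweeps every traffic group, but the multi-step checkout has the higher pooled rate.)

the multi-step checkout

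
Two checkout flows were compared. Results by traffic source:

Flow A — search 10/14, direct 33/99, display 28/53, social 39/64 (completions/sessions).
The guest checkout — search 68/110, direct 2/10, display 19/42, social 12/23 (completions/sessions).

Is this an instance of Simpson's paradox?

Yes

Search: Flow A 10/14 = 71.4%, the guest checkout 68/110 = 61.8% → Flow A
Direct: Flow A 33/99 = 33.3%, the guest checkout 2/10 = 20.0% → Flow A
Display: Flow A 28/53 = 52.8%, the guest checkout 19/42 = 45.2% → Flow A
Social: Flow A 39/64 = 60.9%, the guest checkout 12/23 = 52.2% → Flow A
Overall: Flow A 110/230 = 47.8%, the guest checkout 101/185 = 54.6% → the guest checkout
Flow A wins each traffic group but the guest checkout wins overall — the comparison reverses. Flow A's sessions skew toward direct, which has a lower base rate.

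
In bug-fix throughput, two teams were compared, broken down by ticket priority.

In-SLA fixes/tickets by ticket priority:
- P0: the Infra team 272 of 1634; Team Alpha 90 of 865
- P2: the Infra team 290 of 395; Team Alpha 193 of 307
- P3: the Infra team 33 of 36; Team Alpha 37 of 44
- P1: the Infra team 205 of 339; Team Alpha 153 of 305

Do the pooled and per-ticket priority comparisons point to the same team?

P0: the Infra team 272/1634 = 16.6%, Team Alpha 90/865 = 10.4% → the Infra team
P2: the Infra team 290/395 = 73.4%, Team Alpha 193/307 = 62.9% → the Infra team
P3: the Infra team 33/36 = 91.7%, Team Alpha 37/44 = 84.1% → the Infra team
P1: the Infra team 205/339 = 60.5%, Team Alpha 153/305 = 50.2% → the Infra team
Overall: the Infra team 800/2404 = 33.3%, Team Alpha 473/1521 = 31.1% → the Infra team
The Infra team wins overall and in every ticket group — no reversal.

Yes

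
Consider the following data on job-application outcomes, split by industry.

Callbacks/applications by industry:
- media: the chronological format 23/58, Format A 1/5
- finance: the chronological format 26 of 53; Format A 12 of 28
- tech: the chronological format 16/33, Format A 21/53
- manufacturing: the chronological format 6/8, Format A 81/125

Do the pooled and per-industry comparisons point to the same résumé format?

No

Media: the chronological format 23/58 = 39.7%, Format A 1/5 = 20.0% → the chronological format
Finance: the chronological format 26/53 = 49.1%, Format A 12/28 = 42.9% → the chronological format
Tech: the chronological format 16/33 = 48.5%, Format A 21/53 = 39.6% → the chronological format
Manufacturing: the chronological format 6/8 = 75.0%, Format A 81/125 = 64.8% → the chronological format
Overall: the chronological format 71/152 = 46.7%, Format A 115/211 = 54.5% → Format A
The chronological format wins each industry group but Format A wins overall — the comparison reverses. The chronological format's applications skew toward media, which has a lower base rate.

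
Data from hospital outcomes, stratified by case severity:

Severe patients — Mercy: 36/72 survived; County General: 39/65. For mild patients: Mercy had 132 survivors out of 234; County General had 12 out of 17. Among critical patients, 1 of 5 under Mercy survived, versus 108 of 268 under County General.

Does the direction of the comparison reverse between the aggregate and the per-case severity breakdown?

Yes

Severe: Mercy 36/72 = 50.0%, County General 39/65 = 60.0% → County General
Mild: Mercy 132/234 = 56.4%, County General 12/17 = 70.6% → County General
Critical: Mercy 1/5 = 20.0%, County General 108/268 = 40.3% → County General
Overall: Mercy 169/311 = 54.3%, County General 159/350 = 45.4% → Mercy
County General wins each case group but Mercy wins overall — the comparison reverses. County General's patients skew toward critical, which has a lower base rate.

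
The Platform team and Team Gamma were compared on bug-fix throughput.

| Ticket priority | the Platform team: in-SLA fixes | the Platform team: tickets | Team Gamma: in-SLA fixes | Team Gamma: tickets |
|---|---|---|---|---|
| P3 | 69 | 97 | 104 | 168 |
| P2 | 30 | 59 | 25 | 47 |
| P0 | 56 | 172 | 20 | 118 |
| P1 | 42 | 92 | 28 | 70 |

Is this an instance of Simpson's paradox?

P3: the Platform team 69/97 = 71.1%, Team Gamma 104/168 = 61.9% → the Platform team
P2: the Platform team 30/59 = 50.8%, Team Gamma 25/47 = 53.2% → Team Gamma
P0: the Platform team 56/172 = 32.6%, Team Gamma 20/118 = 16.9% → the Platform team
P1: the Platform team 42/92 = 45.7%, Team Gamma 28/70 = 40.0% → the Platform team
Overall: the Platform team 197/420 = 46.9%, Team Gamma 177/403 = 43.9% → the Platform team
Neither sweeps: the Platform team wins 3 of 4 groups, Team Gamma wins 1. The Platform team wins overall but not every group — no Simpson reversal.

No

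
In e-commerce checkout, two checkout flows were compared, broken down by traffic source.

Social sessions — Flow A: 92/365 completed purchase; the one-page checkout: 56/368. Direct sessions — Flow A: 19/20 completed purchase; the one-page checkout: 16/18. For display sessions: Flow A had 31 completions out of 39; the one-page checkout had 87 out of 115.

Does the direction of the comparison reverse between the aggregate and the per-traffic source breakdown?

Social: Flow A 92/365 = 25.2%, the one-page checkout 56/368 = 15.2% → Flow A
Direct: Flow A 19/20 = 95.0%, the one-page checkout 16/18 = 88.9% → Flow A
Display: Flow A 31/39 = 79.5%, the one-page checkout 87/115 = 75.7% → Flow A
Overall: Flow A 142/424 = 33.5%, the one-page checkout 159/501 = 31.7% → Flow A
Flow A wins overall and in every traffic group — no reversal.

No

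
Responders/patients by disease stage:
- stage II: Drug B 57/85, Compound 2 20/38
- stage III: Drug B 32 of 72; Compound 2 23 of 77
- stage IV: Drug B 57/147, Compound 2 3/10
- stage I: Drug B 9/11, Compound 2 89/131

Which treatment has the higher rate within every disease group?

Stage II: Drug B 57/85 = 67.1%, Compound 2 20/38 = 52.6% → Drug B
Stage III: Drug B 32/72 = 44.4%, Compound 2 23/77 = 29.9% → Drug B
Stage IV: Drug B 57/147 = 38.8%, Compound 2 3/10 = 30.0% → Drug B
Stage I: Drug B 9/11 = 81.8%, Compound 2 89/131 = 67.9% → Drug B
Drug B has the higher rate in all 4 groups.

Drug B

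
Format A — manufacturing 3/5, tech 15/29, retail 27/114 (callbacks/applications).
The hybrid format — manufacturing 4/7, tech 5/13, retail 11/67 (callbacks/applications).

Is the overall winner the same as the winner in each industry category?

Manufacturing: Format A 3/5 = 60.0%, the hybrid format 4/7 = 57.1% → Format A
Tech: Format A 15/29 = 51.7%, the hybrid format 5/13 = 38.5% → Format A
Retail: Format A 27/114 = 23.7%, the hybrid format 11/67 = 16.4% → Format A
Overall: Format A 45/148 = 30.4%, the hybrid format 20/87 = 23.0% → Format A
Format A wins overall and in every industry group — no reversal.

Yes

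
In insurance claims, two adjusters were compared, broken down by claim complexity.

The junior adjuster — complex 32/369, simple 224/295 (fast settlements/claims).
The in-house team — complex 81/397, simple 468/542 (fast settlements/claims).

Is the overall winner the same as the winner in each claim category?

Complex: the junior adjuster 32/369 = 8.7%, the in-house team 81/397 = 20.4% → the in-house team
Simple: the junior adjuster 224/295 = 75.9%, the in-house team 468/542 = 86.3% → the in-house team
Overall: the junior adjuster 256/664 = 38.6%, the in-house team 549/939 = 58.5% → the in-house team
The in-house team wins overall and in every claim group — no reversal.

Yes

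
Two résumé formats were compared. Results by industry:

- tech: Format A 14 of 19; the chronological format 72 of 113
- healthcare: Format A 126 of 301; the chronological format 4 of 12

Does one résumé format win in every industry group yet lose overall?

Tech: Format A 14/19 = 73.7%, the chronological format 72/113 = 63.7% → Format A
Healthcare: Format A 126/301 = 41.9%, the chronological format 4/12 = 33.3% → Format A
Overall: Format A 140/320 = 43.8%, the chronological format 76/125 = 60.8% → the chronological format
Format A wins each industry group but the chronological format wins overall — the comparison reverses. Format A's applications skew toward healthcare, which has a lower base rate.

Yes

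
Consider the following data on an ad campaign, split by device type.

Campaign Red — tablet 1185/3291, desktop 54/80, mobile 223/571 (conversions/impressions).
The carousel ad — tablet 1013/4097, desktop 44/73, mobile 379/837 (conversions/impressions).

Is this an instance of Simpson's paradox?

No

Tablet: Campaign Red 1185/3291 = 36.0%, the carousel ad 1013/4097 = 24.7% → Campaign Red
Desktop: Campaign Red 54/80 = 67.5%, the carousel ad 44/73 = 60.3% → Campaign Red
Mobile: Campaign Red 223/571 = 39.1%, the carousel ad 379/837 = 45.3% → the carousel ad
Overall: Campaign Red 1462/3942 = 37.1%, the carousel ad 1436/5007 = 28.7% → Campaign Red
Neither sweeps: Campaign Red wins 2 of 3 groups, the carousel ad wins 1. Campaign Red wins overall but not every group — no Simpson reversal.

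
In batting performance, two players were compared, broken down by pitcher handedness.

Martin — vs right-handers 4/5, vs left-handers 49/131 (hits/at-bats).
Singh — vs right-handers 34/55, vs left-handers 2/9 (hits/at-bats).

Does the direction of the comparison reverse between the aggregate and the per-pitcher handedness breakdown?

Yes

Vs right-handers: Martin 4/5 = 80.0%, Singh 34/55 = 61.8% → Martin
Vs left-handers: Martin 49/131 = 37.4%, Singh 2/9 = 22.2% → Martin
Overall: Martin 53/136 = 39.0%, Singh 36/64 = 56.2% → Singh
Martin wins each pitcher group but Singh wins overall — the comparison reverses. Martin's at-bats skew toward vs left-handers, which has a lower base rate.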